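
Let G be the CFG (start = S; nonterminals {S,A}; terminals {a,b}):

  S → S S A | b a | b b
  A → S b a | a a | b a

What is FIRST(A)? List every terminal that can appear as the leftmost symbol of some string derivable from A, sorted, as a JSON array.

Compute FIRST by fixpoint:
iter 1:
  A via A→a a: +{a}
  A via A→b a: +{b}
  S via S→b a: +{b}
  S: {b}  A: {a,b}
iter 2: (stable)
  S: {b}  A: {a,b}

FIRST(A) = ["a", "b"]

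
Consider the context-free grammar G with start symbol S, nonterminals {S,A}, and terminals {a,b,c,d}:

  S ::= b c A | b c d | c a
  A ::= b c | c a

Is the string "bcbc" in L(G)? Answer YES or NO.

Convert to CNF:
  S -> T0 X4 | T0 X5 | T1 T2
  A -> T0 T1 | T1 T2
  T0 -> b
  T1 -> c
  T2 -> a
  T3 -> d
  X4 -> T1 A
  X5 -> T1 T3

CYK fill:
  T[0,0] 'b' = {T0}  orig:{}
  T[1,1] 'c' = {T1}  orig:{}
  T[2,2] 'b' = {T0}  orig:{}
  T[3,3] 'c' = {T1}  orig:{}
  T[0,1] 'bc' = {A}
  T[1,2] 'cb' = ∅
  T[2,3] 'bc' = {A}
  T[0,2] 'bcb' = ∅
  T[1,3] 'cbc' = {X4}  orig:{}
  T[0,3] 'bcbc' = {S}

S ∈ T[0,3] ⇒ YES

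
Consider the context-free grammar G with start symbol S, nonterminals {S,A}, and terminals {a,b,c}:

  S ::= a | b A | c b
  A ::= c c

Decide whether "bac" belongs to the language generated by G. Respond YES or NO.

Convert to CNF:
  S -> T0 T1 | T1 A | a
  A -> T0 T0
  T0 -> c
  T1 -> b

CYK fill:
  T[0,0] 'b' = {T1}  orig:{}
  T[1,1] 'a' = {S}
  T[2,2] 'c' = {T0}  orig:{}
  T[0,1] 'ba' = ∅
  T[1,2] 'ac' = ∅
  T[0,2] 'bac' = ∅

S ∉ T[0,2] ⇒ NO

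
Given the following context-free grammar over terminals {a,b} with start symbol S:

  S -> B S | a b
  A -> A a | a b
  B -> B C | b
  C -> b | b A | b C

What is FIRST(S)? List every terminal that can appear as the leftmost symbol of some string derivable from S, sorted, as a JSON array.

FIRST sets, iterate to fixpoint:
round 1:
  A via A→a b: +{a}
  B via B→b: +{b}
  C via C→b: +{b}
  S via S→B S: +{b}
  S via S→a b: +{a}
  FIRST[S]={a,b}  FIRST[A]={a}  FIRST[B]={b}  FIRST[C]={b}
round 2: (stable)
  FIRST[S]={a,b}  FIRST[A]={a}  FIRST[B]={b}  FIRST[C]={b}

FIRST(S) = ["a", "b"]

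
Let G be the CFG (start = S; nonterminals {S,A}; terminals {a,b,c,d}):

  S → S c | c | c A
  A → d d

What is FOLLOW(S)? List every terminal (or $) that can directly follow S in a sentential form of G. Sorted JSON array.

FIRST sets, iterate to fixpoint:
iter 1:
  A via A→d d: +{d}
  S via S→c: +{c}
  FIRST[S]={c}  FIRST[A]={d}
iter 2: done
  FIRST[S]={c}  FIRST[A]={d}

FOLLOW iteration:
seed FOLLOW(S) with $
[1]
  S→S c: FOLLOW(S) ⊇ FIRST(c) = {c}; new: +{c}
  S→c A: FOLLOW(A) ⊇ FOLLOW(S) ⊇ {$,c}; new: +{$,c}
  FOLLOW(S)={$,c}  FOLLOW(A)={$,c}
[2] (no change)
  FOLLOW(S)={$,c}  FOLLOW(A)={$,c}

FOLLOW(S) = ["$", "c"]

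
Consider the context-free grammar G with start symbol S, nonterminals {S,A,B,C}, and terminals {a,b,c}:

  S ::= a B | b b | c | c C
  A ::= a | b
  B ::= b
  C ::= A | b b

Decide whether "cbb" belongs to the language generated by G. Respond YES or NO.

CNF form of G:
  S -> T0 T0 | T1 B | T2 C | c
  A -> a | b
  B -> b
  C -> T0 T0 | a | b
  T0 -> b
  T1 -> a
  T2 -> c

CYK table (by increasing span):
  T[0,0] 'c' = {S,T2}  orig:{S}
  T[1,1] 'b' = {A,B,C,T0}  orig:{A,B,C}
  T[2,2] 'b' = {A,B,C,T0}  orig:{A,B,C}
  T[0,1] 'cb' = {S}
  T[1,2] 'bb' = {C,S}
  T[0,2] 'cbb' = {S}

S ∈ T[0,2] ⇒ YES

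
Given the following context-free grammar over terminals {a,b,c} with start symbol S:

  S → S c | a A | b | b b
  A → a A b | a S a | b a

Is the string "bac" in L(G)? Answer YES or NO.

Convert to CNF:
  S -> S T2 | T0 A | T1 T1 | b
  A -> T0 X3 | T0 X4 | T1 T0
  T0 -> a
  T1 -> b
  T2 -> c
  X3 -> A T1
  X4 -> S T0

CYK fill:
  T[0,0] 'b' = {S,T1}  orig:{S}
  T[1,1] 'a' = {T0}  orig:{}
  T[2,2] 'c' = {T2}  orig:{}
  T[0,1] 'ba' = {A,X4}  orig:{A}
  T[1,2] 'ac' = ∅
  T[0,2] 'bac' = ∅

S ∉ T[0,2] ⇒ NO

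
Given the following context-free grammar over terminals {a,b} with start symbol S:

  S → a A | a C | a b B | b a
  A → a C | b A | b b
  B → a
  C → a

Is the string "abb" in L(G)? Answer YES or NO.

CNF form of G:
  S -> T0 A | T0 C | T0 X2 | T1 T0
  A -> T0 C | T1 A | T1 T1
  B -> a
  C -> a
  T0 -> a
  T1 -> b
  X2 -> T1 B

CYK fill:
  cell(0,0) a: {B,C,T0}  orig:{B,C}
  cell(1,1) b: {T1}  orig:{}
  cell(2,2) b: {T1}  orig:{}
  cell(0,1) ab: ∅
  cell(1,2) bb: {A}
  cell(0,2) abb: {S}

S ∈ T[0,2] ⇒ YES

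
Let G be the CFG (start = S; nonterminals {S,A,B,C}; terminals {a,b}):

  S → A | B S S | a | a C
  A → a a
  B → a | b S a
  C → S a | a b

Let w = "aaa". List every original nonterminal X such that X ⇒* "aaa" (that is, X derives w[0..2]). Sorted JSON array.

CNF form of G:
  S -> B X3 | T0 C | T0 T0 | a
  A -> T0 T0
  B -> T1 X2 | a
  C -> S T0 | T0 T1
  T0 -> a
  T1 -> b
  X2 -> S T0
  X3 -> S S

CYK fill, restricted to cells inside w[0..2]:
  [0..0]={B,S,T0}  "a"  orig:{B,S}
  [1..1]={B,S,T0}  "a"  orig:{B,S}
  [2..2]={B,S,T0}  "a"  orig:{B,S}
  [0..1]={A,C,S,X2,X3}  "aa"  orig:{A,C,S}
  [1..2]={A,C,S,X2,X3}  "aa"  orig:{A,C,S}
  [0..2]={C,S,X2,X3}  "aaa"  orig:{C,S}

Original NTs in T[0,2] deriving "aaa": ["C", "S"]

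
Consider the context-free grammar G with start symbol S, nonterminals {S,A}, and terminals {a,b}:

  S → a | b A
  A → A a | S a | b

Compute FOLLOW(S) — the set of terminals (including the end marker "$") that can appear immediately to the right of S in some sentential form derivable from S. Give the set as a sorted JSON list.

Compute FIRST by fixpoint:
pass 1:
  A via A→b: +{b}
  S via S→a: +{a}
  S via S→b A: +{b}
  FIRST[S]={a,b}  FIRST[A]={b}
pass 2:
  A via A→S a: +{a}
  FIRST[S]={a,b}  FIRST[A]={a,b}
pass 3: (stable)
  FIRST[S]={a,b}  FIRST[A]={a,b}

Compute FOLLOW by fixpoint:
FOLLOW(S) := {$}
pass 1:
  A→A a: FOLLOW(A) ⊇ FIRST(a) = {a}; new: +{a}
  A→S a: FOLLOW(S) ⊇ FIRST(a) = {a}; new: +{a}
  S→b A: FOLLOW(A) ⊇ FOLLOW(S) ⊇ {$,a}; new: +{$}
  FOLLOW[S]={$,a}  FOLLOW[A]={$,a}
pass 2: (no change)
  FOLLOW[S]={$,a}  FOLLOW[A]={$,a}

FOLLOW(S) = ["$", "a"]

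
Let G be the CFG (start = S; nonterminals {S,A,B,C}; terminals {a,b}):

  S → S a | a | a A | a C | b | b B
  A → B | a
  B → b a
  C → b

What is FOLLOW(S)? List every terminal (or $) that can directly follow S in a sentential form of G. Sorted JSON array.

FIRST iteration:
pass 1:
  A via A→a: +{a}
  B via B→b a: +{b}
  C via C→b: +{b}
  S via S→a: +{a}
  S via S→b: +{b}
  FIRST[S]={a,b}  FIRST[A]={a}  FIRST[B]={b}  FIRST[C]={b}
pass 2:
  A via A→B: +{b}
  FIRST[S]={a,b}  FIRST[A]={a,b}  FIRST[B]={b}  FIRST[C]={b}
pass 3: (stable)
  FIRST[S]={a,b}  FIRST[A]={a,b}  FIRST[B]={b}  FIRST[C]={b}

FOLLOW sets:
seed FOLLOW(S) with $
[1]
  S→S a: FOLLOW(S) ⊇ FIRST(a) = {a}; new: +{a}
  S→a A: FOLLOW(A) ⊇ FOLLOW(S) ⊇ {$,a}; new: +{$,a}
  S→a C: FOLLOW(C) ⊇ FOLLOW(S) ⊇ {$,a}; new: +{$,a}
  S→b B: FOLLOW(B) ⊇ FOLLOW(S) ⊇ {$,a}; new: +{$,a}
  S: {$,a}  A: {$,a}  B: {$,a}  C: {$,a}
[2] done
  S: {$,a}  A: {$,a}  B: {$,a}  C: {$,a}

FOLLOW(S) = ["$", "a"]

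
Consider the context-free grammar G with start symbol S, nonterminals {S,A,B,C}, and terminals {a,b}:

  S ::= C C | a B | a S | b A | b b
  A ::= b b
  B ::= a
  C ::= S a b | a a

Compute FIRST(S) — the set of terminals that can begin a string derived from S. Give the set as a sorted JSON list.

FIRST iteration:
[1]
  A via A→b b: +{b}
  B via B→a: +{a}
  C via C→a a: +{a}
  S via S→C C: +{a}
  S via S→b A: +{b}
  S: {a,b}  A: {b}  B: {a}  C: {a}
[2]
  C via C→S a b: +{b}
  S: {a,b}  A: {b}  B: {a}  C: {a,b}
[3] — fixpoint
  S: {a,b}  A: {b}  B: {a}  C: {a,b}

FIRST(S) = ["a", "b"]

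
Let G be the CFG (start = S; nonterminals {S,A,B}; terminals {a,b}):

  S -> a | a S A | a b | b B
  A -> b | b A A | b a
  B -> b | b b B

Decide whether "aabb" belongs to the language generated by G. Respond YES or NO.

Convert to CNF:
  S -> T0 B | T1 T0 | T1 X4 | a
  A -> T0 T1 | T0 X2 | b
  B -> T0 X3 | b
  T0 -> b
  T1 -> a
  X2 -> A A
  X3 -> T0 B
  X4 -> S A

CYK fill:
  [0..0]={S,T1}  "a"  orig:{S}
  [1..1]={S,T1}  "a"  orig:{S}
  [2..2]={A,B,T0}  "b"  orig:{A,B}
  [3..3]={A,B,T0}  "b"  orig:{A,B}
  [0..1]=∅  "aa"
  [1..2]={S,X4}  "ab"  orig:{S}
  [2..3]={S,X2,X3}  "bb"  orig:{S}
  [0..2]={S}  "aab"
  [1..3]={X4}  "abb"  orig:{}
  [0..3]={S,X4}  "aabb"  orig:{S}

S ∈ T[0,3] ⇒ YES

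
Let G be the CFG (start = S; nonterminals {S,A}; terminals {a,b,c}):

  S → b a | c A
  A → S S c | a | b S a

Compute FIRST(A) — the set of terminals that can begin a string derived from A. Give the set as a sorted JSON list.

FIRST iteration:
pass 1:
  A via A→a: +{a}
  A via A→b S a: +{b}
  S via S→b a: +{b}
  S via S→c A: +{c}
  FIRST(S)={b,c}  FIRST(A)={a,b}
pass 2:
  A via A→S S c: +{c}
  FIRST(S)={b,c}  FIRST(A)={a,b,c}
pass 3: — fixpoint
  FIRST(S)={b,c}  FIRST(A)={a,b,c}

FIRST(A) = ["a", "b", "c"]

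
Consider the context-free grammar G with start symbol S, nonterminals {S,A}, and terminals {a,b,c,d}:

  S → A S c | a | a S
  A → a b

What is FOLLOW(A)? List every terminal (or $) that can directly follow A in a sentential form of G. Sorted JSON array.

FIRST sets, iterate to fixpoint:
round 1:
  A via A→a b: +{a}
  S via S→A S c: +{a}
  FIRST[S]={a}  FIRST[A]={a}
round 2: done
  FIRST[S]={a}  FIRST[A]={a}

FOLLOW iteration:
initialize: $ ∈ FOLLOW(S)
iter 1:
  S→A S c: FOLLOW(A) ⊇ FIRST(S) = {a}; new: +{a}
  S→A S c: FOLLOW(S) ⊇ FIRST(c) = {c}; new: +{c}
  FOLLOW[S]={$,c}  FOLLOW[A]={a}
iter 2: (stable)
  FOLLOW[S]={$,c}  FOLLOW[A]={a}

FOLLOW(A) = ["a"]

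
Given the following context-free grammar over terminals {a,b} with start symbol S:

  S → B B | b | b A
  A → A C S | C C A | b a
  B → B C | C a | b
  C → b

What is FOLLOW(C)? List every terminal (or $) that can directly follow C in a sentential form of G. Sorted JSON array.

FIRST iteration:
[1]
  A via A→b a: +{b}
  B via B→b: +{b}
  C via C→b: +{b}
  S via S→B B: +{b}
  FIRST(S)={b}  FIRST(A)={b}  FIRST(B)={b}  FIRST(C)={b}
[2] (no change)
  FIRST(S)={b}  FIRST(A)={b}  FIRST(B)={b}  FIRST(C)={b}

FOLLOW iteration:
seed FOLLOW(S) with $
[1]
  A→A C S: FOLLOW(A) ⊇ FIRST(C) = {b}; new: +{b}
  A→A C S: FOLLOW(C) ⊇ FIRST(S) = {b}; new: +{b}
  A→A C S: FOLLOW(S) ⊇ FOLLOW(A) ⊇ {b}; new: +{b}
  B→B C: FOLLOW(B) ⊇ FIRST(C) = {b}; new: +{b}
  B→C a: FOLLOW(C) ⊇ FIRST(a) = {a}; new: +{a}
  S→B B: FOLLOW(B) ⊇ FOLLOW(S) ⊇ {$,b}; new: +{$}
  S→b A: FOLLOW(A) ⊇ FOLLOW(S) ⊇ {$,b}; new: +{$}
  FOLLOW(S)={$,b}  FOLLOW(A)={$,b}  FOLLOW(B)={$,b}  FOLLOW(C)={a,b}
[2]
  B→B C: FOLLOW(C) ⊇ FOLLOW(B) ⊇ {$,b}; new: +{$}
  FOLLOW(S)={$,b}  FOLLOW(A)={$,b}  FOLLOW(B)={$,b}  FOLLOW(C)={$,a,b}
[3] (no change)
  FOLLOW(S)={$,b}  FOLLOW(A)={$,b}  FOLLOW(B)={$,b}  FOLLOW(C)={$,a,b}

FOLLOW(C) = ["$", "a", "b"]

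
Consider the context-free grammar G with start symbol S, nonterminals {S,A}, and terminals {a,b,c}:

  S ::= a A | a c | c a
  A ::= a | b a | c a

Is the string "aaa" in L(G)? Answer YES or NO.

CNF form of G:
  S -> T1 A | T1 T2 | T2 T1
  A -> T0 T1 | T2 T1 | a
  T0 -> b
  T1 -> a
  T2 -> c

CYK fill:
  cell(0,0) a: {A,T1}  orig:{A}
  cell(1,1) a: {A,T1}  orig:{A}
  cell(2,2) a: {A,T1}  orig:{A}
  cell(0,1) aa: {S}
  cell(1,2) aa: {S}
  cell(0,2) aaa: ∅

S ∉ T[0,2] ⇒ NO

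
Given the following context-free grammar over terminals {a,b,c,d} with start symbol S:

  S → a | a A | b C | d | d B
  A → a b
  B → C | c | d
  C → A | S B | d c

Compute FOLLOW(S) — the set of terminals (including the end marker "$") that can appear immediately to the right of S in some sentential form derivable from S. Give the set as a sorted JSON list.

FIRST iteration:
[1]
  A via A→a b: +{a}
  B via B→c: +{c}
  B via B→d: +{d}
  C via C→A: +{a}
  C via C→d c: +{d}
  S via S→a: +{a}
  S via S→b C: +{b}
  S via S→d: +{d}
  FIRST[S]={a,b,d}  FIRST[A]={a}  FIRST[B]={c,d}  FIRST[C]={a,d}
[2]
  B via B→C: +{a}
  C via C→S B: +{b}
  FIRST[S]={a,b,d}  FIRST[A]={a}  FIRST[B]={a,c,d}  FIRST[C]={a,b,d}
[3]
  B via B→C: +{b}
  FIRST[S]={a,b,d}  FIRST[A]={a}  FIRST[B]={a,b,c,d}  FIRST[C]={a,b,d}
[4] (stable)
  FIRST[S]={a,b,d}  FIRST[A]={a}  FIRST[B]={a,b,c,d}  FIRST[C]={a,b,d}

Compute FOLLOW by fixpoint:
FOLLOW(S) := {$}
pass 1:
  C→S B: FOLLOW(S) ⊇ FIRST(B) = {a,b,c,d}; new: +{a,b,c,d}
  S→a A: FOLLOW(A) ⊇ FOLLOW(S) ⊇ {$,a,b,c,d}; new: +{$,a,b,c,d}
  S→b C: FOLLOW(C) ⊇ FOLLOW(S) ⊇ {$,a,b,c,d}; new: +{$,a,b,c,d}
  S→d B: FOLLOW(B) ⊇ FOLLOW(S) ⊇ {$,a,b,c,d}; new: +{$,a,b,c,d}
  FOLLOW[S]={$,a,b,c,d}  FOLLOW[A]={$,a,b,c,d}  FOLLOW[B]={$,a,b,c,d}  FOLLOW[C]={$,a,b,c,d}
pass 2: (stable)
  FOLLOW[S]={$,a,b,c,d}  FOLLOW[A]={$,a,b,c,d}  FOLLOW[B]={$,a,b,c,d}  FOLLOW[C]={$,a,b,c,d}

FOLLOW(S) = ["$", "a", "b", "c", "d"]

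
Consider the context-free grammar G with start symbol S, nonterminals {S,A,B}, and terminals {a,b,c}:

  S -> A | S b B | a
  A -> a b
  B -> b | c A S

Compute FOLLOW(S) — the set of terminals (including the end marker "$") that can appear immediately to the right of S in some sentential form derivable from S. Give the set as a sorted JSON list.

FIRST iteration:
iter 1:
  A via A→a b: +{a}
  B via B→b: +{b}
  B via B→c A S: +{c}
  S via S→A: +{a}
  S: {a}  A: {a}  B: {b,c}
iter 2: (stable)
  S: {a}  A: {a}  B: {b,c}

Compute FOLLOW by fixpoint:
seed FOLLOW(S) with $
round 1:
  B→c A S: FOLLOW(A) ⊇ FIRST(S) = {a}; new: +{a}
  S→A: FOLLOW(A) ⊇ FOLLOW(S) ⊇ {$}; new: +{$}
  S→S b B: FOLLOW(S) ⊇ FIRST(b) = {b}; new: +{b}
  S→S b B: FOLLOW(B) ⊇ FOLLOW(S) ⊇ {$,b}; new: +{$,b}
  FOLLOW(S)={$,b}  FOLLOW(A)={$,a}  FOLLOW(B)={$,b}
round 2:
  S→A: FOLLOW(A) ⊇ FOLLOW(S) ⊇ {$,b}; new: +{b}
  FOLLOW(S)={$,b}  FOLLOW(A)={$,a,b}  FOLLOW(B)={$,b}
round 3: — fixpoint
  FOLLOW(S)={$,b}  FOLLOW(A)={$,a,b}  FOLLOW(B)={$,b}

FOLLOW(S) = ["$", "b"]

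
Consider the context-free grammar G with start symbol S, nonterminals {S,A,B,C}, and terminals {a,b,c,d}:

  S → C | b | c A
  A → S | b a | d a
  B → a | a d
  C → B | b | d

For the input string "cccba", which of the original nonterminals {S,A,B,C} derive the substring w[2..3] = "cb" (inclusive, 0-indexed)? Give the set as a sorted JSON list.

Convert to CNF:
  S -> T0 T1 | T3 A | a | b | d
  A -> T0 T1 | T1 T0 | T2 T0 | T3 A | a | b | d
  B -> T0 T1 | a
  C -> T0 T1 | a | b | d
  T0 -> a
  T1 -> d
  T2 -> b
  T3 -> c

Fill CYK table bottom-up, restricted to cells inside w[2..3]:
  T[2,2] 'c' = {T3}  orig:{}
  T[3,3] 'b' = {A,C,S,T2}  orig:{A,C,S}
  T[2,3] 'cb' = {A,S}

Original NTs in T[2,3] deriving "cb": ["A", "S"]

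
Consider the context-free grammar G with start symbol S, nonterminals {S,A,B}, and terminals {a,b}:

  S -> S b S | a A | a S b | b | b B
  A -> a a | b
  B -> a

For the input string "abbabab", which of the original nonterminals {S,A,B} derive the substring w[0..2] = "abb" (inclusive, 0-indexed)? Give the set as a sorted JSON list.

CNF form of G:
  S -> S X2 | T0 A | T0 X3 | T1 B | b
  A -> T0 T0 | b
  B -> a
  T0 -> a
  T1 -> b
  X2 -> T1 S
  X3 -> S T1

CYK fill, restricted to cells inside w[0..2]:
  [0..0]={B,T0}  "a"  orig:{B}
  [1..1]={A,S,T1}  "b"  orig:{A,S}
  [2..2]={A,S,T1}  "b"  orig:{A,S}
  [0..1]={S}  "ab"
  [1..2]={X2,X3}  "bb"  orig:{}
  [0..2]={S,X3}  "abb"  orig:{S}

Original NTs in T[0,2] deriving "abb": ["S"]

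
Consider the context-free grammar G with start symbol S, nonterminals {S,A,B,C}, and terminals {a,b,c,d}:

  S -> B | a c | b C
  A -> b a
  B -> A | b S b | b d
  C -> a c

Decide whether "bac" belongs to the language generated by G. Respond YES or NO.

Convert to CNF:
  S -> T0 C | T0 T1 | T0 T2 | T0 X5 | T1 T3
  A -> T0 T1
  B -> T0 T1 | T0 T2 | T0 X4
  C -> T1 T3
  T0 -> b
  T1 -> a
  T2 -> d
  T3 -> c
  X4 -> S T0
  X5 -> S T0

Fill CYK table bottom-up:
  [0..0]={T0}  "b"  orig:{}
  [1..1]={T1}  "a"  orig:{}
  [2..2]={T3}  "c"  orig:{}
  [0..1]={A,B,S}  "ba"
  [1..2]={C,S}  "ac"
  [0..2]={S}  "bac"

S ∈ T[0,2] ⇒ YES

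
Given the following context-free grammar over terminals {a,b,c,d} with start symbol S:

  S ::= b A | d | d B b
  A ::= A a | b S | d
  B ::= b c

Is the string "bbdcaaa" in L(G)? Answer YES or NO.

CNF form of G:
  S -> T1 A | T3 X4 | d
  A -> A T0 | T1 S | d
  B -> T1 T2
  T0 -> a
  T1 -> b
  T2 -> c
  T3 -> d
  X4 -> B T1

Fill CYK table bottom-up:
  cell(0,0) b: {T1}  orig:{}
  cell(1,1) b: {T1}  orig:{}
  cell(2,2) d: {A,S,T3}  orig:{A,S}
  cell(3,3) c: {T2}  orig:{}
  cell(4,4) a: {T0}  orig:{}
  cell(5,5) a: {T0}  orig:{}
  cell(6,6) a: {T0}  orig:{}
  cell(0,1) bb: ∅
  cell(1,2) bd: {A,S}
  cell(2,3) dc: ∅
  cell(3,4) ca: ∅
  cell(4,5) aa: ∅
  cell(5,6) aa: ∅
  cell(0,2) bbd: {A,S}
  cell(1,3) bdc: ∅
  cell(2,4) dca: ∅
  cell(3,5) caa: ∅
  cell(4,6) aaa: ∅
  cell(0,3) bbdc: ∅
  cell(1,4) bdca: ∅
  cell(2,5) dcaa: ∅
  cell(3,6) caaa: ∅
  cell(0,4) bbdca: ∅
  cell(1,5) bdcaa: ∅
  cell(2,6) dcaaa: ∅
  cell(0,5) bbdcaa: ∅
  cell(1,6) bdcaaa: ∅
  cell(0,6) bbdcaaa: ∅

S ∉ T[0,6] ⇒ NO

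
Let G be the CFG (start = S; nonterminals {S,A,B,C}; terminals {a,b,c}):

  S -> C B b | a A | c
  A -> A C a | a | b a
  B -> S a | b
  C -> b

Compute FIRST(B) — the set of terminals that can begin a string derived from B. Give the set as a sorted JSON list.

Compute FIRST by fixpoint:
iter 1:
  A via A→a: +{a}
  A via A→b a: +{b}
  B via B→b: +{b}
  C via C→b: +{b}
  S via S→C B b: +{b}
  S via S→a A: +{a}
  S via S→c: +{c}
  S: {a,b,c}  A: {a,b}  B: {b}  C: {b}
iter 2:
  B via B→S a: +{a,c}
  S: {a,b,c}  A: {a,b}  B: {a,b,c}  C: {b}
iter 3: (stable)
  S: {a,b,c}  A: {a,b}  B: {a,b,c}  C: {b}

FIRST(B) = ["a", "b", "c"]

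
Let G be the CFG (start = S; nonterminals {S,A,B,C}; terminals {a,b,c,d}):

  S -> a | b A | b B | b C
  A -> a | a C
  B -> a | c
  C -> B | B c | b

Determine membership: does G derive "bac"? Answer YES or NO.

Convert to CNF:
  S -> T2 A | T2 B | T2 C | a
  A -> T0 C | a
  B -> a | c
  C -> B T1 | a | b | c
  T0 -> a
  T1 -> c
  T2 -> b

Fill CYK table bottom-up:
  cell(0,0) b: {C,T2}  orig:{C}
  cell(1,1) a: {A,B,C,S,T0}  orig:{A,B,C,S}
  cell(2,2) c: {B,C,T1}  orig:{B,C}
  cell(0,1) ba: {S}
  cell(1,2) ac: {A,C}
  cell(0,2) bac: {S}

S ∈ T[0,2] ⇒ YES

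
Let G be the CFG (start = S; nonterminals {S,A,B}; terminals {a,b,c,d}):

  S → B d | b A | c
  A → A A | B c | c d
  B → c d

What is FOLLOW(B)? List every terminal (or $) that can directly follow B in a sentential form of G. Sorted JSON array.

Compute FIRST by fixpoint:
iter 1:
  A via A→c d: +{c}
  B via B→c d: +{c}
  S via S→B d: +{c}
  S via S→b A: +{b}
  FIRST(S)={b,c}  FIRST(A)={c}  FIRST(B)={c}
iter 2: (no change)
  FIRST(S)={b,c}  FIRST(A)={c}  FIRST(B)={c}

FOLLOW sets:
FOLLOW(S) := {$}
pass 1:
  A→A A: FOLLOW(A) ⊇ FIRST(A) = {c}; new: +{c}
  A→B c: FOLLOW(B) ⊇ FIRST(c) = {c}; new: +{c}
  S→B d: FOLLOW(B) ⊇ FIRST(d) = {d}; new: +{d}
  S→b A: FOLLOW(A) ⊇ FOLLOW(S) ⊇ {$}; new: +{$}
  S: {$}  A: {$,c}  B: {c,d}
pass 2: done
  S: {$}  A: {$,c}  B: {c,d}

FOLLOW(B) = ["c", "d"]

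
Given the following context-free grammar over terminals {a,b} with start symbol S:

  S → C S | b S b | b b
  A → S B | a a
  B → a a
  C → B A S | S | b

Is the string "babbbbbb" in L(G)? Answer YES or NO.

CNF form of G:
  S -> C S | T1 T1 | T1 X4
  A -> S B | T0 T0
  B -> T0 T0
  C -> B X2 | C S | T1 T1 | T1 X3 | b
  T0 -> a
  T1 -> b
  X2 -> A S
  X3 -> S T1
  X4 -> S T1

Fill CYK table bottom-up:
  [0..0]={C,T1}  "b"  orig:{C}
  [1..1]={T0}  "a"  orig:{}
  [2..2]={C,T1}  "b"  orig:{C}
  [3..3]={C,T1}  "b"  orig:{C}
  [4..4]={C,T1}  "b"  orig:{C}
  [5..5]={C,T1}  "b"  orig:{C}
  [6..6]={C,T1}  "b"  orig:{C}
  [7..7]={C,T1}  "b"  orig:{C}
  [0..1]=∅  "ba"
  [1..2]=∅  "ab"
  [2..3]={C,S}  "bb"
  [3..4]={C,S}  "bb"
  [4..5]={C,S}  "bb"
  [5..6]={C,S}  "bb"
  [6..7]={C,S}  "bb"
  [0..2]=∅  "bab"
  [1..3]=∅  "abb"
  [2..4]={C,S,X3,X4}  "bbb"  orig:{C,S}
  [3..5]={C,S,X3,X4}  "bbb"  orig:{C,S}
  [4..6]={C,S,X3,X4}  "bbb"  orig:{C,S}
  [5..7]={C,S,X3,X4}  "bbb"  orig:{C,S}
  [0..3]=∅  "babb"
  [1..4]=∅  "abbb"
  [2..5]={C,S,X3,X4}  "bbbb"  orig:{C,S}
  [3..6]={C,S,X3,X4}  "bbbb"  orig:{C,S}
  [4..7]={C,S,X3,X4}  "bbbb"  orig:{C,S}
  [0..4]=∅  "babbb"
  [1..5]=∅  "abbbb"
  [2..6]={C,S,X3,X4}  "bbbbb"  orig:{C,S}
  [3..7]={C,S,X3,X4}  "bbbbb"  orig:{C,S}
  [0..5]=∅  "babbbb"
  [1..6]=∅  "abbbbb"
  [2..7]={C,S,X3,X4}  "bbbbbb"  orig:{C,S}
  [0..6]=∅  "babbbbb"
  [1..7]=∅  "abbbbbb"
  [0..7]=∅  "babbbbbb"

S ∉ T[0,7] ⇒ NO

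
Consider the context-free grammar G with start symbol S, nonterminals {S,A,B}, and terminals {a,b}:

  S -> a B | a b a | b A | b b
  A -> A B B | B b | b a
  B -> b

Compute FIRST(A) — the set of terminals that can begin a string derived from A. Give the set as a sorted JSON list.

FIRST iteration:
[1]
  A via A→b a: +{b}
  B via B→b: +{b}
  S via S→a B: +{a}
  S via S→b A: +{b}
  FIRST(S)={a,b}  FIRST(A)={b}  FIRST(B)={b}
[2] (no change)
  FIRST(S)={a,b}  FIRST(A)={b}  FIRST(B)={b}

FIRST(A) = ["b"]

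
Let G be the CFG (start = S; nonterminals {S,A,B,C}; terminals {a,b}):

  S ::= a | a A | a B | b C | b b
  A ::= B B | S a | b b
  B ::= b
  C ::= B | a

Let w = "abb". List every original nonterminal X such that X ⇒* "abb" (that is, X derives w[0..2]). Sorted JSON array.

CNF form of G:
  S -> T0 A | T0 B | T1 C | T1 T1 | a
  A -> B B | S T0 | T1 T1
  B -> b
  C -> a | b
  T0 -> a
  T1 -> b

CYK fill, restricted to cells inside w[0..2]:
  cell(0,0) a: {C,S,T0}  orig:{C,S}
  cell(1,1) b: {B,C,T1}  orig:{B,C}
  cell(2,2) b: {B,C,T1}  orig:{B,C}
  cell(0,1) ab: {S}
  cell(1,2) bb: {A,S}
  cell(0,2) abb: {S}

Original NTs in T[0,2] deriving "abb": ["S"]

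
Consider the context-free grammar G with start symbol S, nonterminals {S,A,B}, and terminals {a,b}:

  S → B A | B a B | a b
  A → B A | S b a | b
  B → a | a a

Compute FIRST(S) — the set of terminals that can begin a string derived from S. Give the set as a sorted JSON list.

FIRST sets, iterate to fixpoint:
iter 1:
  A via A→b: +{b}
  B via B→a: +{a}
  S via S→B A: +{a}
  S: {a}  A: {b}  B: {a}
iter 2:
  A via A→B A: +{a}
  S: {a}  A: {a,b}  B: {a}
iter 3: done
  S: {a}  A: {a,b}  B: {a}

FIRST(S) = ["a"]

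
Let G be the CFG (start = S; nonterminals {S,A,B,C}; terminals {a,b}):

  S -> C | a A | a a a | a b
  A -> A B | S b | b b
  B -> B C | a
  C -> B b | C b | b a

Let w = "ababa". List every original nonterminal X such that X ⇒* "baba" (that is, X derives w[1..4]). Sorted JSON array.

CNF form of G:
  S -> B T0 | C T0 | T0 T1 | T1 A | T1 T0 | T1 X2
  A -> A B | S T0 | T0 T0
  B -> B C | a
  C -> B T0 | C T0 | T0 T1
  T0 -> b
  T1 -> a
  X2 -> T1 T1

CYK table (by increasing span) (cells [i..j] with 1 ≤ i ≤ j ≤ 4 only):
  [1..1]={T0}  "b"  orig:{}
  [2..2]={B,T1}  "a"  orig:{B}
  [3..3]={T0}  "b"  orig:{}
  [4..4]={B,T1}  "a"  orig:{B}
  [1..2]={C,S}  "ba"
  [2..3]={C,S}  "ab"
  [3..4]={C,S}  "ba"
  [1..3]={A,C,S}  "bab"
  [2..4]={B}  "aba"
  [1..4]={A}  "baba"

Original NTs in T[1,4] deriving "baba": ["A"]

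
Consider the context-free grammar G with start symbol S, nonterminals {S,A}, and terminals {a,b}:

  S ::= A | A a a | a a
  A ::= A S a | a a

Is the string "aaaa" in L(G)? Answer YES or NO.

Convert to CNF:
  S -> A X2 | A X3 | T0 T0
  A -> A X1 | T0 T0
  T0 -> a
  X1 -> S T0
  X2 -> S T0
  X3 -> T0 T0

CYK table (by increasing span):
  [0..0]={T0}  "a"  orig:{}
  [1..1]={T0}  "a"  orig:{}
  [2..2]={T0}  "a"  orig:{}
  [3..3]={T0}  "a"  orig:{}
  [0..1]={A,S,X3}  "aa"  orig:{A,S}
  [1..2]={A,S,X3}  "aa"  orig:{A,S}
  [2..3]={A,S,X3}  "aa"  orig:{A,S}
  [0..2]={X1,X2}  "aaa"  orig:{}
  [1..3]={X1,X2}  "aaa"  orig:{}
  [0..3]={S}  "aaaa"

S ∈ T[0,3] ⇒ YES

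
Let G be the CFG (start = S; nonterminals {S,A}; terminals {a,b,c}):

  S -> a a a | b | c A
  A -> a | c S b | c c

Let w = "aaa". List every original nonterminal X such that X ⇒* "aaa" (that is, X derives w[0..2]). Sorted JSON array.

Convert to CNF:
  S -> T0 A | T2 X4 | b
  A -> T0 T0 | T0 X3 | a
  T0 -> c
  T1 -> b
  T2 -> a
  X3 -> S T1
  X4 -> T2 T2

CYK fill, restricted to cells inside w[0..2]:
  [0..0]={A,T2}  "a"  orig:{A}
  [1..1]={A,T2}  "a"  orig:{A}
  [2..2]={A,T2}  "a"  orig:{A}
  [0..1]={X4}  "aa"  orig:{}
  [1..2]={X4}  "aa"  orig:{}
  [0..2]={S}  "aaa"

Original NTs in T[0,2] deriving "aaa": ["S"]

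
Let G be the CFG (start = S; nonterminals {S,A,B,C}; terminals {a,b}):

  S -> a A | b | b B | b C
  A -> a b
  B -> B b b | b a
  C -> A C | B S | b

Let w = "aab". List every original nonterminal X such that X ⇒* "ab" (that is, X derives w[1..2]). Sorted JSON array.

CNF form of G:
  S -> T0 A | T1 B | T1 C | b
  A -> T0 T1
  B -> B X2 | T1 T0
  C -> A C | B S | b
  T0 -> a
  T1 -> b
  X2 -> T1 T1

CYK fill (cells [i..j] with 1 ≤ i ≤ j ≤ 2 only):
  [1..1]={T0}  "a"  orig:{}
  [2..2]={C,S,T1}  "b"  orig:{C,S}
  [1..2]={A}  "ab"

Original NTs in T[1,2] deriving "ab": ["A"]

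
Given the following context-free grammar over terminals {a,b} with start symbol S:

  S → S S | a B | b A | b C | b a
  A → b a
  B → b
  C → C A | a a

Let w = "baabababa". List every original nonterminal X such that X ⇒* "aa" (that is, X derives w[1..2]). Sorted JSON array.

Convert to CNF:
  S -> S S | T0 A | T0 C | T0 T1 | T1 B
  A -> T0 T1
  B -> b
  C -> C A | T1 T1
  T0 -> b
  T1 -> a

Fill CYK table bottom-up (cells [i..j] with 1 ≤ i ≤ j ≤ 2 only):
  T[1,1] 'a' = {T1}  orig:{}
  T[2,2] 'a' = {T1}  orig:{}
  T[1,2] 'aa' = {C}

Original NTs in T[1,2] deriving "aa": ["C"]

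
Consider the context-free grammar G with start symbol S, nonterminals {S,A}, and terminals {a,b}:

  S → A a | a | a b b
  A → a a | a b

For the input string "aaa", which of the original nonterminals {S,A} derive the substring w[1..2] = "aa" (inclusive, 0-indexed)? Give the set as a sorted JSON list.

CNF form of G:
  S -> A T0 | T0 X2 | a
  A -> T0 T0 | T0 T1
  T0 -> a
  T1 -> b
  X2 -> T1 T1

CYK table (by increasing span) — only the sub-triangle for w[1..2]:
  [1..1]={S,T0}  "a"  orig:{S}
  [2..2]={S,T0}  "a"  orig:{S}
  [1..2]={A}  "aa"

Original NTs in T[1,2] deriving "aa": ["A"]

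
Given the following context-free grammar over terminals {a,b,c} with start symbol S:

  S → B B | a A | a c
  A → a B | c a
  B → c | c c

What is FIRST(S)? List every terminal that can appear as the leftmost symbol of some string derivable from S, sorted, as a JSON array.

FIRST iteration:
iter 1:
  A via A→a B: +{a}
  A via A→c a: +{c}
  B via B→c: +{c}
  S via S→B B: +{c}
  S via S→a A: +{a}
  FIRST(S)={a,c}  FIRST(A)={a,c}  FIRST(B)={c}
iter 2: (stable)
  FIRST(S)={a,c}  FIRST(A)={a,c}  FIRST(B)={c}

FIRST(S) = ["a", "c"]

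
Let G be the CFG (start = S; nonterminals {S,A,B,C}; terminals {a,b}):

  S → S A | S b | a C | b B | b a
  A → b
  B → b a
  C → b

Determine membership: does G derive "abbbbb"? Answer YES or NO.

CNF form of G:
  S -> S A | S T0 | T0 B | T0 T1 | T1 C
  A -> b
  B -> T0 T1
  C -> b
  T0 -> b
  T1 -> a

CYK table (by increasing span):
  T[0,0] 'a' = {T1}  orig:{}
  T[1,1] 'b' = {A,C,T0}  orig:{A,C}
  T[2,2] 'b' = {A,C,T0}  orig:{A,C}
  T[3,3] 'b' = {A,C,T0}  orig:{A,C}
  T[4,4] 'b' = {A,C,T0}  orig:{A,C}
  T[5,5] 'b' = {A,C,T0}  orig:{A,C}
  T[0,1] 'ab' = {S}
  T[1,2] 'bb' = ∅
  T[2,3] 'bb' = ∅
  T[3,4] 'bb' = ∅
  T[4,5] 'bb' = ∅
  T[0,2] 'abb' = {S}
  T[1,3] 'bbb' = ∅
  T[2,4] 'bbb' = ∅
  T[3,5] 'bbb' = ∅
  T[0,3] 'abbb' = {S}
  T[1,4] 'bbbb' = ∅
  T[2,5] 'bbbb' = ∅
  T[0,4] 'abbbb' = {S}
  T[1,5] 'bbbbb' = ∅
  T[0,5] 'abbbbb' = {S}

S ∈ T[0,5] ⇒ YES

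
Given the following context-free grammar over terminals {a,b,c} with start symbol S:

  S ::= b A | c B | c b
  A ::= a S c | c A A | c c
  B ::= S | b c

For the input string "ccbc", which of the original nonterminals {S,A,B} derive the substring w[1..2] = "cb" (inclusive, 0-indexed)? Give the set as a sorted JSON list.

Convert to CNF:
  S -> T1 B | T1 T2 | T2 A
  A -> T0 X3 | T1 T1 | T1 X4
  B -> T1 B | T1 T2 | T2 A | T2 T1
  T0 -> a
  T1 -> c
  T2 -> b
  X3 -> S T1
  X4 -> A A

Fill CYK table bottom-up, restricted to cells inside w[1..2]:
  [1..1]={T1}  "c"  orig:{}
  [2..2]={T2}  "b"  orig:{}
  [1..2]={B,S}  "cb"

Original NTs in T[1,2] deriving "cb": ["B", "S"]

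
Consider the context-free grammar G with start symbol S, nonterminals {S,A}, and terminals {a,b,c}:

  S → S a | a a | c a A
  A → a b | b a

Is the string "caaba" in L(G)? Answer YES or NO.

CNF form of G:
  S -> S T0 | T0 T0 | T2 X3
  A -> T0 T1 | T1 T0
  T0 -> a
  T1 -> b
  T2 -> c
  X3 -> T0 A

Fill CYK table bottom-up:
  [0..0]={T2}  "c"  orig:{}
  [1..1]={T0}  "a"  orig:{}
  [2..2]={T0}  "a"  orig:{}
  [3..3]={T1}  "b"  orig:{}
  [4..4]={T0}  "a"  orig:{}
  [0..1]=∅  "ca"
  [1..2]={S}  "aa"
  [2..3]={A}  "ab"
  [3..4]={A}  "ba"
  [0..2]=∅  "caa"
  [1..3]={X3}  "aab"  orig:{}
  [2..4]={X3}  "aba"  orig:{}
  [0..3]={S}  "caab"
  [1..4]=∅  "aaba"
  [0..4]={S}  "caaba"

S ∈ T[0,4] ⇒ YES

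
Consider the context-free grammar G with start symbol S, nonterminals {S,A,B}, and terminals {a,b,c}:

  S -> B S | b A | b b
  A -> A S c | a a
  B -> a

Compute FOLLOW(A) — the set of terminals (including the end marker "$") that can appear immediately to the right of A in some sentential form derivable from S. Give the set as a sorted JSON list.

FIRST sets, iterate to fixpoint:
[1]
  A via A→a a: +{a}
  B via B→a: +{a}
  S via S→B S: +{a}
  S via S→b A: +{b}
  FIRST[S]={a,b}  FIRST[A]={a}  FIRST[B]={a}
[2] done
  FIRST[S]={a,b}  FIRST[A]={a}  FIRST[B]={a}

FOLLOW sets:
initialize: $ ∈ FOLLOW(S)
iter 1:
  A→A S c: FOLLOW(A) ⊇ FIRST(S) = {a,b}; new: +{a,b}
  A→A S c: FOLLOW(S) ⊇ FIRST(c) = {c}; new: +{c}
  S→B S: FOLLOW(B) ⊇ FIRST(S) = {a,b}; new: +{a,b}
  S→b A: FOLLOW(A) ⊇ FOLLOW(S) ⊇ {$,c}; new: +{$,c}
  FOLLOW(S)={$,c}  FOLLOW(A)={$,a,b,c}  FOLLOW(B)={a,b}
iter 2: (no change)
  FOLLOW(S)={$,c}  FOLLOW(A)={$,a,b,c}  FOLLOW(B)={a,b}

FOLLOW(A) = ["$", "a", "b", "c"]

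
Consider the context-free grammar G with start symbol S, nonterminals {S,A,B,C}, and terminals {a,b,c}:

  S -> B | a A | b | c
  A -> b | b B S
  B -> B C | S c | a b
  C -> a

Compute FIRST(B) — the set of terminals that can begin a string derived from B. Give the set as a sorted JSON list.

FIRST iteration:
round 1:
  A via A→b: +{b}
  B via B→a b: +{a}
  C via C→a: +{a}
  S via S→B: +{a}
  S via S→b: +{b}
  S via S→c: +{c}
  S: {a,b,c}  A: {b}  B: {a}  C: {a}
round 2:
  B via B→S c: +{b,c}
  S: {a,b,c}  A: {b}  B: {a,b,c}  C: {a}
round 3: (no change)
  S: {a,b,c}  A: {b}  B: {a,b,c}  C: {a}

FIRST(B) = ["a", "b", "c"]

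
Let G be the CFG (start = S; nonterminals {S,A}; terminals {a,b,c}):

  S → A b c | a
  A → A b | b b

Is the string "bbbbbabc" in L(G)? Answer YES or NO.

CNF form of G:
  S -> A X2 | a
  A -> A T0 | T0 T0
  T0 -> b
  T1 -> c
  X2 -> T0 T1

CYK table (by increasing span):
  T[0,0] 'b' = {T0}  orig:{}
  T[1,1] 'b' = {T0}  orig:{}
  T[2,2] 'b' = {T0}  orig:{}
  T[3,3] 'b' = {T0}  orig:{}
  T[4,4] 'b' = {T0}  orig:{}
  T[5,5] 'a' = {S}
  T[6,6] 'b' = {T0}  orig:{}
  T[7,7] 'c' = {T1}  orig:{}
  T[0,1] 'bb' = {A}
  T[1,2] 'bb' = {A}
  T[2,3] 'bb' = {A}
  T[3,4] 'bb' = {A}
  T[4,5] 'ba' = ∅
  T[5,6] 'ab' = ∅
  T[6,7] 'bc' = {X2}  orig:{}
  T[0,2] 'bbb' = {A}
  T[1,3] 'bbb' = {A}
  T[2,4] 'bbb' = {A}
  T[3,5] 'bba' = ∅
  T[4,6] 'bab' = ∅
  T[5,7] 'abc' = ∅
  T[0,3] 'bbbb' = {A}
  T[1,4] 'bbbb' = {A}
  T[2,5] 'bbba' = ∅
  T[3,6] 'bbab' = ∅
  T[4,7] 'babc' = ∅
  T[0,4] 'bbbbb' = {A}
  T[1,5] 'bbbba' = ∅
  T[2,6] 'bbbab' = ∅
  T[3,7] 'bbabc' = ∅
  T[0,5] 'bbbbba' = ∅
  T[1,6] 'bbbbab' = ∅
  T[2,7] 'bbbabc' = ∅
  T[0,6] 'bbbbbab' = ∅
  T[1,7] 'bbbbabc' = ∅
  T[0,7] 'bbbbbabc' = ∅

S ∉ T[0,7] ⇒ NO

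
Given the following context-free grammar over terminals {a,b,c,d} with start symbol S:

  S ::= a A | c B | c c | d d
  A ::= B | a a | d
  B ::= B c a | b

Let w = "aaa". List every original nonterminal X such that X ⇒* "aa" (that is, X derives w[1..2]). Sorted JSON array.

CNF form of G:
  S -> T0 B | T0 T0 | T1 A | T2 T2
  A -> B X3 | T1 T1 | b | d
  B -> B X4 | b
  T0 -> c
  T1 -> a
  T2 -> d
  X3 -> T0 T1
  X4 -> T0 T1

CYK table (by increasing span) — only the sub-triangle for w[1..2]:
  T[1,1] 'a' = {T1}  orig:{}
  T[2,2] 'a' = {T1}  orig:{}
  T[1,2] 'aa' = {A}

Original NTs in T[1,2] deriving "aa": ["A"]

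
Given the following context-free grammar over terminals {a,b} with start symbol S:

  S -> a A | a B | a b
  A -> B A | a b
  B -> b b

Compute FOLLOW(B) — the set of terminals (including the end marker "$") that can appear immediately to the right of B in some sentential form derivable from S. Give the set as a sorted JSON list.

FIRST iteration:
[1]
  A via A→a b: +{a}
  B via B→b b: +{b}
  S via S→a A: +{a}
  S: {a}  A: {a}  B: {b}
[2]
  A via A→B A: +{b}
  S: {a}  A: {a,b}  B: {b}
[3] done
  S: {a}  A: {a,b}  B: {b}

FOLLOW iteration:
initialize: $ ∈ FOLLOW(S)
pass 1:
  A→B A: FOLLOW(B) ⊇ FIRST(A) = {a,b}; new: +{a,b}
  S→a A: FOLLOW(A) ⊇ FOLLOW(S) ⊇ {$}; new: +{$}
  S→a B: FOLLOW(B) ⊇ FOLLOW(S) ⊇ {$}; new: +{$}
  FOLLOW(S)={$}  FOLLOW(A)={$}  FOLLOW(B)={$,a,b}
pass 2: done
  FOLLOW(S)={$}  FOLLOW(A)={$}  FOLLOW(B)={$,a,b}

FOLLOW(B) = ["$", "a", "b"]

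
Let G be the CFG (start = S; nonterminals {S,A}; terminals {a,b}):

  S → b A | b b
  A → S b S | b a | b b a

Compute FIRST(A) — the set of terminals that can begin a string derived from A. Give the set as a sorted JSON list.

Compute FIRST by fixpoint:
round 1:
  A via A→b a: +{b}
  S via S→b A: +{b}
  FIRST[S]={b}  FIRST[A]={b}
round 2: done
  FIRST[S]={b}  FIRST[A]={b}

FIRST(A) = ["b"]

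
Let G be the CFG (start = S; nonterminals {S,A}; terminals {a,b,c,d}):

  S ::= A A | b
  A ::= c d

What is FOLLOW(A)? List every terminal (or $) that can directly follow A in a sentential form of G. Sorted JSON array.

FIRST sets, iterate to fixpoint:
round 1:
  A via A→c d: +{c}
  S via S→A A: +{c}
  S via S→b: +{b}
  S: {b,c}  A: {c}
round 2: — fixpoint
  S: {b,c}  A: {c}

FOLLOW sets:
initialize: $ ∈ FOLLOW(S)
iter 1:
  S→A A: FOLLOW(A) ⊇ FIRST(A) = {c}; new: +{c}
  S→A A: FOLLOW(A) ⊇ FOLLOW(S) ⊇ {$}; new: +{$}
  S: {$}  A: {$,c}
iter 2: (stable)
  S: {$}  A: {$,c}

FOLLOW(A) = ["$", "c"]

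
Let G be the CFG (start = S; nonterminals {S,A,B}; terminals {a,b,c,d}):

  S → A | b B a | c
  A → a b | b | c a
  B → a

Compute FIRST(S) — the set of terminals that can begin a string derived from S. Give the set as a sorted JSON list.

FIRST iteration:
iter 1:
  A via A→a b: +{a}
  A via A→b: +{b}
  A via A→c a: +{c}
  B via B→a: +{a}
  S via S→A: +{a,b,c}
  S: {a,b,c}  A: {a,b,c}  B: {a}
iter 2: (no change)
  S: {a,b,c}  A: {a,b,c}  B: {a}

FIRST(S) = ["a", "b", "c"]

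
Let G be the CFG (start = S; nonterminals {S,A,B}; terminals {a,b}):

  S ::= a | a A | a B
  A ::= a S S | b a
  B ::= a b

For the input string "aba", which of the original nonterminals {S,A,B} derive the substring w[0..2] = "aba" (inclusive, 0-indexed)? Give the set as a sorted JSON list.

CNF form of G:
  S -> T0 A | T0 B | a
  A -> T0 X2 | T1 T0
  B -> T0 T1
  T0 -> a
  T1 -> b
  X2 -> S S

CYK table (by increasing span) — only the sub-triangle for w[0..2]:
  cell(0,0) a: {S,T0}  orig:{S}
  cell(1,1) b: {T1}  orig:{}
  cell(2,2) a: {S,T0}  orig:{S}
  cell(0,1) ab: {B}
  cell(1,2) ba: {A}
  cell(0,2) aba: {S}

Original NTs in T[0,2] deriving "aba": ["S"]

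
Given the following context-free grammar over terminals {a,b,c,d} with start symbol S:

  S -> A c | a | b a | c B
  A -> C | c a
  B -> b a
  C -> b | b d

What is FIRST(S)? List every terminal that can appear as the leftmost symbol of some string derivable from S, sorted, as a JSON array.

FIRST iteration:
pass 1:
  A via A→c a: +{c}
  B via B→b a: +{b}
  C via C→b: +{b}
  S via S→A c: +{c}
  S via S→a: +{a}
  S via S→b a: +{b}
  FIRST(S)={a,b,c}  FIRST(A)={c}  FIRST(B)={b}  FIRST(C)={b}
pass 2:
  A via A→C: +{b}
  FIRST(S)={a,b,c}  FIRST(A)={b,c}  FIRST(B)={b}  FIRST(C)={b}
pass 3: (no change)
  FIRST(S)={a,b,c}  FIRST(A)={b,c}  FIRST(B)={b}  FIRST(C)={b}

FIRST(S) = ["a", "b", "c"]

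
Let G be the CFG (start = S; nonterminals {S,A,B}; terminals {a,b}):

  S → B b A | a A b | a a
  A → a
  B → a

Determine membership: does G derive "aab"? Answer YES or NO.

CNF form of G:
  S -> B X2 | T1 T1 | T1 X3
  A -> a
  B -> a
  T0 -> b
  T1 -> a
  X2 -> T0 A
  X3 -> A T0

CYK table (by increasing span):
  [0..0]={A,B,T1}  "a"  orig:{A,B}
  [1..1]={A,B,T1}  "a"  orig:{A,B}
  [2..2]={T0}  "b"  orig:{}
  [0..1]={S}  "aa"
  [1..2]={X3}  "ab"  orig:{}
  [0..2]={S}  "aab"

S ∈ T[0,2] ⇒ YES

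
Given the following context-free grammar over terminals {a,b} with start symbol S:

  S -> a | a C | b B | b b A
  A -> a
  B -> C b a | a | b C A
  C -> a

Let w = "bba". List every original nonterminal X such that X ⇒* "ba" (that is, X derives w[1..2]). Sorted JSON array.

CNF form of G:
  S -> T0 B | T0 X4 | T1 C | a
  A -> a
  B -> C X2 | T0 X3 | a
  C -> a
  T0 -> b
  T1 -> a
  X2 -> T0 T1
  X3 -> C A
  X4 -> T0 A

CYK fill, restricted to cells inside w[1..2]:
  [1..1]={T0}  "b"  orig:{}
  [2..2]={A,B,C,S,T1}  "a"  orig:{A,B,C,S}
  [1..2]={S,X2,X4}  "ba"  orig:{S}

Original NTs in T[1,2] deriving "ba": ["S"]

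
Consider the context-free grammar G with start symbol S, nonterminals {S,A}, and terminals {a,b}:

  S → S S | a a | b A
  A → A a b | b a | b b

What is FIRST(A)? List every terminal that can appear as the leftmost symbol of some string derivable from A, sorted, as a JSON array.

Compute FIRST by fixpoint:
pass 1:
  A via A→b a: +{b}
  S via S→a a: +{a}
  S via S→b A: +{b}
  FIRST[S]={a,b}  FIRST[A]={b}
pass 2: — fixpoint
  FIRST[S]={a,b}  FIRST[A]={b}

FIRST(A) = ["b"]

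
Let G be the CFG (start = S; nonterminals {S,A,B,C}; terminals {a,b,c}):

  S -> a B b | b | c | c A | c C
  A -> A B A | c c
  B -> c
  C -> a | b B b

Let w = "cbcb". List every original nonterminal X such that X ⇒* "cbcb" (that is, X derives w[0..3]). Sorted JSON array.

CNF form of G:
  S -> T0 A | T0 C | T2 X5 | b | c
  A -> A X3 | T0 T0
  B -> c
  C -> T1 X4 | a
  T0 -> c
  T1 -> b
  T2 -> a
  X3 -> B A
  X4 -> B T1
  X5 -> B T1

CYK table (by increasing span) (cells [i..j] with 0 ≤ i ≤ j ≤ 3 only):
  [0..0]={B,S,T0}  "c"  orig:{B,S}
  [1..1]={S,T1}  "b"  orig:{S}
  [2..2]={B,S,T0}  "c"  orig:{B,S}
  [3..3]={S,T1}  "b"  orig:{S}
  [0..1]={X4,X5}  "cb"  orig:{}
  [1..2]=∅  "bc"
  [2..3]={X4,X5}  "cb"  orig:{}
  [0..2]=∅  "cbc"
  [1..3]={C}  "bcb"
  [0..3]={S}  "cbcb"

Original NTs in T[0,3] deriving "cbcb": ["S"]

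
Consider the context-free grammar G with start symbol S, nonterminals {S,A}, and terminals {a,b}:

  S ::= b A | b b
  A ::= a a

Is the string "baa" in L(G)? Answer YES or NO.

Convert to CNF:
  S -> T1 A | T1 T1
  A -> T0 T0
  T0 -> a
  T1 -> b

CYK table (by increasing span):
  [0..0]={T1}  "b"  orig:{}
  [1..1]={T0}  "a"  orig:{}
  [2..2]={T0}  "a"  orig:{}
  [0..1]=∅  "ba"
  [1..2]={A}  "aa"
  [0..2]={S}  "baa"

S ∈ T[0,2] ⇒ YES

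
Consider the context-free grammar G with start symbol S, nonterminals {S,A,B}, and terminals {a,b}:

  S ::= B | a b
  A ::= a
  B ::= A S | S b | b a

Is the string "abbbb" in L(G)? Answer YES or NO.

CNF form of G:
  S -> A S | S T0 | T0 T1 | T1 T0
  A -> a
  B -> A S | S T0 | T0 T1
  T0 -> b
  T1 -> a

CYK table (by increasing span):
  cell(0,0) a: {A,T1}  orig:{A}
  cell(1,1) b: {T0}  orig:{}
  cell(2,2) b: {T0}  orig:{}
  cell(3,3) b: {T0}  orig:{}
  cell(4,4) b: {T0}  orig:{}
  cell(0,1) ab: {S}
  cell(1,2) bb: ∅
  cell(2,3) bb: ∅
  cell(3,4) bb: ∅
  cell(0,2) abb: {B,S}
  cell(1,3) bbb: ∅
  cell(2,4) bbb: ∅
  cell(0,3) abbb: {B,S}
  cell(1,4) bbbb: ∅
  cell(0,4) abbbb: {B,S}

S ∈ T[0,4] ⇒ YES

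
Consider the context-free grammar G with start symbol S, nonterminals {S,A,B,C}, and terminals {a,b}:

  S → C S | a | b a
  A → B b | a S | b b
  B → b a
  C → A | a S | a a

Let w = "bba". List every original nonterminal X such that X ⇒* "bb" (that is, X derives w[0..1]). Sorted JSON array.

Convert to CNF:
  S -> C S | T0 T1 | a
  A -> B T0 | T0 T0 | T1 S
  B -> T0 T1
  C -> B T0 | T0 T0 | T1 S | T1 T1
  T0 -> b
  T1 -> a

CYK table (by increasing span) (cells [i..j] with 0 ≤ i ≤ j ≤ 1 only):
  cell(0,0) b: {T0}  orig:{}
  cell(1,1) b: {T0}  orig:{}
  cell(0,1) bb: {A,C}

Original NTs in T[0,1] deriving "bb": ["A", "C"]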